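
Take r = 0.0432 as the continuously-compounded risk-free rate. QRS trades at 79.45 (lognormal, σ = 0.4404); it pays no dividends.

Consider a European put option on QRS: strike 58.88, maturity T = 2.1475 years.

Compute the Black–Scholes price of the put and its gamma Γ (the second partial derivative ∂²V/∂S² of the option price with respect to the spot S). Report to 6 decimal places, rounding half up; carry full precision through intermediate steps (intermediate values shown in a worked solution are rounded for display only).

σ√T = 0.4404·√2.1475 = 0.645378
d₁ = (ln(S/K) + (r+σ²/2)T) / (σ√T) = (ln(79.45/58.88) + (0.0432+0.4404²/2)·2.1475) / 0.645378 = (0.299626 + 0.301028) / 0.645378 = 0.930702
d₂ = d₁ − σ√T = 0.930702 − 0.645378 = 0.285325
e^{−rT} = 0.911401
N(−d₁) = 0.176004,  N(−d₂) = 0.387698
Put price V = K·e^{−rT}·N(−d₂) − S·N(−d₁) = 20.805137 − 13.983497 = 6.821640
φ(d₁) = (1/√(2π))·e^{−d₁²/2} = 0.258711
Γ = φ(d₁) / (S·σ·√T) = 0.005046

price = 6.821640
Γ = 0.005046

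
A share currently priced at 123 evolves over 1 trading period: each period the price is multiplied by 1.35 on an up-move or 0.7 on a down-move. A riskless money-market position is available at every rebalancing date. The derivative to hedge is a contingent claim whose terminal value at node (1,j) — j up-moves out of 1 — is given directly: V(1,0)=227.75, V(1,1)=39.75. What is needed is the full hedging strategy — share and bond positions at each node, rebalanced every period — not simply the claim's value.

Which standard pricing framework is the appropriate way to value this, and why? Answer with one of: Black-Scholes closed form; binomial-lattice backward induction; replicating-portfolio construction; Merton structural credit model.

Key observation: what is demanded is not a single number but the (Δ, B) position at each node of the 1.35/0.7 tree starting at 123; constructing those positions is the replicating-portfolio method.

framework: replicating-portfolio construction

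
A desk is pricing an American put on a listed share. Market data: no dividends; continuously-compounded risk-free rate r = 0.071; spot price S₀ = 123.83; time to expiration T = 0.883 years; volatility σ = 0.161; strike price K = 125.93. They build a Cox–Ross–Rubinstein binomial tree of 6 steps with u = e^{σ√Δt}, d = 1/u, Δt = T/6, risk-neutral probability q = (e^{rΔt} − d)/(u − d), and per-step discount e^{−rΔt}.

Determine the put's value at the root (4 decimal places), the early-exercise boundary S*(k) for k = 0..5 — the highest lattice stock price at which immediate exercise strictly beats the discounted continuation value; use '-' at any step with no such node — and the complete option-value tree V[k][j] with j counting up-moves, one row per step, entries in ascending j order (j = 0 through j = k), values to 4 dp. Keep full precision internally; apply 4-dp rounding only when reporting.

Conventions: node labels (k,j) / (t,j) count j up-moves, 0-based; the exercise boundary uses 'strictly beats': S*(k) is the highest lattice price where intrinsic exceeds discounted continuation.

params: Δt=0.14717 u=1.06371 d=0.94011 q=0.56954 e^(-rΔt)=0.98961
t_6 payoffs: 40.4460 29.2065 16.4893 2.1000 0.0000 0.0000 0.0000
t_5: node(5,0) S=90.9303 payoff=34.9997 vs cont=33.6907 → 34.9997 [stop]  node(5,1) S=102.8858 payoff=23.0442 vs cont=21.7352 → 23.0442 [stop]  node(5,2) S=116.4132 payoff=9.5168 vs cont=8.2078 → 9.5168 [stop]  node(5,3) S=131.7193 payoff=0.0000 vs cont=0.8946 → 0.8946 [wait]  node(5,4) S=149.0377 payoff=0.0000 vs cont=0.0000 → 0.0000 [wait]  node(5,5) S=168.6332 payoff=0.0000 vs cont=0.0000 → 0.0000 [wait]  ⇒ S*(5)=116.4132
t_4: node(4,0) S=96.7235 payoff=29.2065 vs cont=27.8975 → 29.2065 [stop]  node(4,1) S=109.4407 payoff=16.4893 vs cont=15.1803 → 16.4893 [stop]  node(4,2) S=123.8300 payoff=2.1000 vs cont=4.5582 → 4.5582 [wait]  node(4,3) S=140.1112 payoff=0.0000 vs cont=0.3811 → 0.3811 [wait]  node(4,4) S=158.5330 payoff=0.0000 vs cont=0.0000 → 0.0000 [wait]  ⇒ S*(4)=109.4407
t_3: node(3,0) S=102.8858 payoff=23.0442 vs cont=21.7352 → 23.0442 [stop]  node(3,1) S=116.4132 payoff=9.5168 vs cont=9.5933 → 9.5933 [wait]  node(3,2) S=131.7193 payoff=0.0000 vs cont=2.1565 → 2.1565 [wait]  node(3,3) S=149.0377 payoff=0.0000 vs cont=0.1623 → 0.1623 [wait]  ⇒ S*(3)=102.8858
t_2: node(2,0) S=109.4407 payoff=16.4893 vs cont=15.2234 → 16.4893 [stop]  node(2,1) S=123.8300 payoff=2.1000 vs cont=5.3020 → 5.3020 [wait]  node(2,2) S=140.1112 payoff=0.0000 vs cont=1.0101 → 1.0101 [wait]  ⇒ S*(2)=109.4407
t_1: node(1,0) S=116.4132 payoff=9.5168 vs cont=10.0125 → 10.0125 [wait]  node(1,1) S=131.7193 payoff=0.0000 vs cont=2.8279 → 2.8279 [wait]  ⇒ S*(1)=-
t_0: node(0,0) S=123.8300 payoff=2.1000 vs cont=5.8590 → 5.8590 [wait]  ⇒ S*(0)=-

price = 5.8590
boundary = - - 109.4407 102.8858 109.4407 116.4132
tree:
5.8590
10.0125 2.8279
16.4893 5.3020 1.0101
23.0442 9.5933 2.1565 0.1623
29.2065 16.4893 4.5582 0.3811 0.0000
34.9997 23.0442 9.5168 0.8946 0.0000 0.0000
40.4460 29.2065 16.4893 2.1000 0.0000 0.0000 0.0000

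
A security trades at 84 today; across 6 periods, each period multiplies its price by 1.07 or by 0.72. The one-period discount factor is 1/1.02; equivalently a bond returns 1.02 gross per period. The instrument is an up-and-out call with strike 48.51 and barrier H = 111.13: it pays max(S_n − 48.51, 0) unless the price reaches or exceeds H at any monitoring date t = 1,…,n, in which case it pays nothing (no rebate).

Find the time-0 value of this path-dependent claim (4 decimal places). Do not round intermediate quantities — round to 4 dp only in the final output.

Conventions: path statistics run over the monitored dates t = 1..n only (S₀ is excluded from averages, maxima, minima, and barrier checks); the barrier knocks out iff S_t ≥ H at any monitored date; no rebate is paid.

price = 11.9145

Risk-neutral up-probability p* = (R−d)/(u−d) = (1.02−0.72)/(1.07−0.72) = 0.8571; the claim prices as the p*-weighted sum of path payoffs discounted by R^6.
Enumerate all 2^6 = 64 price paths (U = up ×1.07, D = down ×0.72); each path with k up-moves has probability p*^k·(1−p*)^(6−k).
DDDDDD: M=60.4800, payoff=0.0000, prob=0.000008
UDDDDD: M=89.8800, payoff=0.0000, prob=0.000051
DUDDDD: M=64.7136, payoff=0.0000, prob=0.000051
UUDDDD: M=96.1716, payoff=0.0000, prob=0.000306
DDUDDD: M=60.4800, payoff=0.0000, prob=0.000051
UDUDDD: M=89.8800, payoff=0.0000, prob=0.000306
DUUDDD: M=69.2436, payoff=0.0000, prob=0.000306
UUUDDD: M=102.9036, payoff=0.0000, prob=0.001836
DDDUDD: M=60.4800, payoff=0.0000, prob=0.000051
UDDUDD: M=89.8800, payoff=0.0000, prob=0.000306
DUDUDD: M=64.7136, payoff=0.0000, prob=0.000306
UUDUDD: M=96.1716, payoff=0.0000, prob=0.001836
DDUUDD: M=60.4800, payoff=0.0000, prob=0.000306
UDUUDD: M=89.8800, payoff=0.0000, prob=0.001836
DUUUDD: M=74.0906, payoff=0.0000, prob=0.001836
UUUUDD: M=110.1069, payoff=8.5694, prob=0.011016
DDDDUD: M=60.4800, payoff=0.0000, prob=0.000051
UDDDUD: M=89.8800, payoff=0.0000, prob=0.000306
DUDDUD: M=64.7136, payoff=0.0000, prob=0.000306
UUDDUD: M=96.1716, payoff=0.0000, prob=0.001836
DDUDUD: M=60.4800, payoff=0.0000, prob=0.000306
UDUDUD: M=89.8800, payoff=0.0000, prob=0.001836
DUUDUD: M=69.2436, payoff=0.0000, prob=0.001836
UUUDUD: M=102.9036, payoff=8.5694, prob=0.011016
DDDUUD: M=60.4800, payoff=0.0000, prob=0.000306
UDDUUD: M=89.8800, payoff=0.0000, prob=0.001836
DUDUUD: M=64.7136, payoff=0.0000, prob=0.001836
UUDUUD: M=96.1716, payoff=8.5694, prob=0.011016
DDUUUD: M=60.4800, payoff=0.0000, prob=0.001836
UDUUUD: M=89.8800, payoff=8.5694, prob=0.011016
DUUUUD: M=79.2769, payoff=8.5694, prob=0.011016
UUUUUD: M=117.8143, payoff=0.0000, prob=0.066095
DDDDDU: M=60.4800, payoff=0.0000, prob=0.000051
UDDDDU: M=89.8800, payoff=0.0000, prob=0.000306
DUDDDU: M=64.7136, payoff=0.0000, prob=0.000306
UUDDDU: M=96.1716, payoff=0.0000, prob=0.001836
DDUDDU: M=60.4800, payoff=0.0000, prob=0.000306
UDUDDU: M=89.8800, payoff=0.0000, prob=0.001836
DUUDDU: M=69.2436, payoff=0.0000, prob=0.001836
UUUDDU: M=102.9036, payoff=8.5694, prob=0.011016
DDDUDU: M=60.4800, payoff=0.0000, prob=0.000306
UDDUDU: M=89.8800, payoff=0.0000, prob=0.001836
DUDUDU: M=64.7136, payoff=0.0000, prob=0.001836
UUDUDU: M=96.1716, payoff=8.5694, prob=0.011016
DDUUDU: M=60.4800, payoff=0.0000, prob=0.001836
UDUUDU: M=89.8800, payoff=8.5694, prob=0.011016
DUUUDU: M=74.0906, payoff=8.5694, prob=0.011016
UUUUDU: M=110.1069, payoff=36.3163, prob=0.066095
DDDDUU: M=60.4800, payoff=0.0000, prob=0.000306
UDDDUU: M=89.8800, payoff=0.0000, prob=0.001836
DUDDUU: M=64.7136, payoff=0.0000, prob=0.001836
UUDDUU: M=96.1716, payoff=8.5694, prob=0.011016
DDUDUU: M=60.4800, payoff=0.0000, prob=0.001836
UDUDUU: M=89.8800, payoff=8.5694, prob=0.011016
DUUDUU: M=69.2436, payoff=8.5694, prob=0.011016
UUUDUU: M=102.9036, payoff=36.3163, prob=0.066095
DDDUUU: M=60.4800, payoff=0.0000, prob=0.001836
UDDUUU: M=89.8800, payoff=8.5694, prob=0.011016
DUDUUU: M=64.7136, payoff=8.5694, prob=0.011016
UUDUUU: M=96.1716, payoff=36.3163, prob=0.066095
DDUUUU: M=60.4800, payoff=8.5694, prob=0.011016
UDUUUU: M=89.8800, payoff=36.3163, prob=0.066095
DUUUUU: M=84.8263, payoff=36.3163, prob=0.066095
UUUUUU: M=126.0613, payoff=0.0000, prob=0.396569
Price = Σ prob·payoff / R^6 = 13.417606 / 1.126162 = 11.9145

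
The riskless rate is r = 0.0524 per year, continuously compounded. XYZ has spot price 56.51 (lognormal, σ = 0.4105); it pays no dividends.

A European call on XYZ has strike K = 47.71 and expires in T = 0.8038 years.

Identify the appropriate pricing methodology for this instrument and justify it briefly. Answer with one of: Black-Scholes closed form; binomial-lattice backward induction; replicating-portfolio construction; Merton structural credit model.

framework: Black-Scholes closed form

Key observation: a European-exercise option on XYZ struck at 47.71 — a GBM underlying with constant parameters — admits an analytic price: the data contain no early exercise, no discrete tree, no debt structure.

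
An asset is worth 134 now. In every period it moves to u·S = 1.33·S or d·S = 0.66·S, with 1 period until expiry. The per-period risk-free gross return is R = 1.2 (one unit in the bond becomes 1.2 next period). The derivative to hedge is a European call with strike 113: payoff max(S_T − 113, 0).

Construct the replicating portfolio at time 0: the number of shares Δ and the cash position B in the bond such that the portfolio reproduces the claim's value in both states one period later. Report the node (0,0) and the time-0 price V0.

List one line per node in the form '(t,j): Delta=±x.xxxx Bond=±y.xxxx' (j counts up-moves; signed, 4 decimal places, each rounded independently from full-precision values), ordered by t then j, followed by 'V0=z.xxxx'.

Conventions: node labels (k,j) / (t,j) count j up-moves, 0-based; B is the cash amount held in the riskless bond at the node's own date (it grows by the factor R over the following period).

(0,0): Delta=0.7264 Bond=-53.5388
V0=43.8045

Arbitrage-free pricing uses the up-move probability p* = (R−d)/(u−d) = 0.8060, discounting each step at R = 1.2.
Payoffs at expiry: V(1,0)=0.0000, V(1,1)=65.2200
  t=0,j=0: stock 134.0000 → up 178.2200 (V=65.2200), down 88.4400 (V=0.0000). Price 43.8045; hedge Δ=0.7264, bond B=-53.5388.
Sanity check at the root: Δ(0,0)·S0 + B(0,0) reproduces V0 = 43.8045.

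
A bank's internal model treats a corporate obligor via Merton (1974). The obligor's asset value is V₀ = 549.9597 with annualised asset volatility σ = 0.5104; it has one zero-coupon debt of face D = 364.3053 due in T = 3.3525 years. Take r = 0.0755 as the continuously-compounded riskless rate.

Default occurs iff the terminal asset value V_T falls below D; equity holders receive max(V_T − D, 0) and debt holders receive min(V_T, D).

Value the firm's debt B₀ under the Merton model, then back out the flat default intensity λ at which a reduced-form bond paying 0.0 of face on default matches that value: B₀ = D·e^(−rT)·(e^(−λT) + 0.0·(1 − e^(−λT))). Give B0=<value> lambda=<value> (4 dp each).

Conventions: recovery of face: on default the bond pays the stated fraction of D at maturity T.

Work the structural quantities from V₀ = 549.9597 against face 364.3053:
d₁ = [ln(V₀/D) + (r + σ²/2)T] / (σ√T)
   = [ln(549.9597/364.3053) + (0.0755 + 0.5·0.5104²)·3.3525] / (0.5104·√3.3525)
   = [0.411853 + 0.689791] / 0.934534 = 1.178816
d₂ = d₁ − σ√T = 1.178816 − 0.934534 = 0.244282
N(d₁) = 0.880764,  N(d₂) = 0.596494,  e^(−rT) = 0.776380
E₀ = V₀·N(d₁) − D·e^(−rT)·N(d₂)
   = 549.9597·0.880764 − 364.3053·0.776380·0.596494 = 315.673025
B₀ = V₀ − E₀ = 549.9597 − 315.673025 = 234.286675
e^(−λT) = (B₀·e^(rT)/D − 0)/(1 − 0) = (234.2867·1.288030/364.3053 − 0)/1 = 0.82833889
λ = −ln(0.82833889)/3.3525 = 0.056177

B0=234.2867 lambda=0.0562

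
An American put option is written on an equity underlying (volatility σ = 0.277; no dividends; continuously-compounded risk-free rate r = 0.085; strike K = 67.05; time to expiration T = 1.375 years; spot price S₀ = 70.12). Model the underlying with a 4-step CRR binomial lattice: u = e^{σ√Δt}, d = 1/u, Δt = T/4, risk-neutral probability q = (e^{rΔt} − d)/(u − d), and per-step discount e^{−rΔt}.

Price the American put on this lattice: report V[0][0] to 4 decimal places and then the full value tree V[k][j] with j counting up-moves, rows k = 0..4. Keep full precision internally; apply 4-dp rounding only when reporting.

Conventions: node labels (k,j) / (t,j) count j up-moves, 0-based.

Δt=0.34375  u=1.17634  d=0.85010  q=0.55037  discount=0.97120
step 4 (expiry): payoffs max(K−S,0) = 30.4303 16.3768 0.0000 0.0000 0.0000
k=3: (k=3,j=0): S=43.0771, K−S=23.9729, hold=22.0421 ⇒ V=23.9729 exercise | (k=3,j=1): S=59.6088, K−S=7.4412, hold=7.1515 ⇒ V=7.4412 exercise | (k=3,j=2): S=82.4848, K−S=0.0000, hold=0.0000 ⇒ V=0.0000 continue | (k=3,j=3): S=114.1399, K−S=0.0000, hold=0.0000 ⇒ V=0.0000 continue
k=2: (k=2,j=0): S=50.6732, K−S=16.3768, hold=14.4460 ⇒ V=16.3768 exercise | (k=2,j=1): S=70.1200, K−S=0.0000, hold=3.2495 ⇒ V=3.2495 continue | (k=2,j=2): S=97.0299, K−S=0.0000, hold=0.0000 ⇒ V=0.0000 continue
k=1: (k=1,j=0): S=59.6088, K−S=7.4412, hold=8.8884 ⇒ V=8.8884 continue | (k=1,j=1): S=82.4848, K−S=0.0000, hold=1.4190 ⇒ V=1.4190 continue
k=0: (k=0,j=0): S=70.1200, K−S=0.0000, hold=4.6399 ⇒ V=4.6399 continue

price = 4.6399
tree:
4.6399
8.8884 1.4190
16.3768 3.2495 0.0000
23.9729 7.4412 0.0000 0.0000
30.4303 16.3768 0.0000 0.0000 0.0000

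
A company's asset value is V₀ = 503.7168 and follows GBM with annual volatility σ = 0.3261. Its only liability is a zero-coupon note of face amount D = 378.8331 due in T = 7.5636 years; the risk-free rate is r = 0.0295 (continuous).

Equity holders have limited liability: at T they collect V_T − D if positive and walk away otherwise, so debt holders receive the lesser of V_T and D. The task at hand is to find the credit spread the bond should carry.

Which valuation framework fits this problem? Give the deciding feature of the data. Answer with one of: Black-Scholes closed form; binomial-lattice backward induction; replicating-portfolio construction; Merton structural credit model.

Key observation: with the firm-asset dynamics (V₀ = 503.7168) and a single zero-coupon liability of face 378.8331 given, debt value, spread, and default probability all derive from the option view of the balance sheet.

framework: Merton structural credit model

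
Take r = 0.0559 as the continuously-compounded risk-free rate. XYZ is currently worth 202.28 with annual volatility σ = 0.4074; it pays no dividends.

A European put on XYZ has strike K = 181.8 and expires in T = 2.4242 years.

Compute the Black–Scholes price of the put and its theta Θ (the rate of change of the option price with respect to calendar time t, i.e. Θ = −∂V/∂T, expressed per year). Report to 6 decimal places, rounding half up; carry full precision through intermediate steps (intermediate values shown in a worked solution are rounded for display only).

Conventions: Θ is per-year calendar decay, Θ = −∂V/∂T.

σ√T = 0.4074·√2.4242 = 0.634315
d₁ = (ln(S/K) + (r+σ²/2)T) / (σ√T) = (ln(202.28/181.8) + (0.0559+0.4074²/2)·2.4242) / 0.634315 = (0.106746 + 0.336691) / 0.634315 = 0.699079
d₂ = d₁ − σ√T = 0.699079 − 0.634315 = 0.064763
e^{−rT} = 0.873268
N(−d₁) = 0.242251,  N(−d₂) = 0.474181
Put price V = K·e^{−rT}·N(−d₂) − S·N(−d₁) = 75.281060 − 49.002608 = 26.278452
φ(d₁) = (1/√(2π))·e^{−d₁²/2} = 0.312455
Θ = −S·φ(d₁)·σ/(2√T) + r·K·e^{−rT}·N(−d₂) = −8.268896 + 4.208211 = -4.060684

price = 26.278452
Θ = -4.060684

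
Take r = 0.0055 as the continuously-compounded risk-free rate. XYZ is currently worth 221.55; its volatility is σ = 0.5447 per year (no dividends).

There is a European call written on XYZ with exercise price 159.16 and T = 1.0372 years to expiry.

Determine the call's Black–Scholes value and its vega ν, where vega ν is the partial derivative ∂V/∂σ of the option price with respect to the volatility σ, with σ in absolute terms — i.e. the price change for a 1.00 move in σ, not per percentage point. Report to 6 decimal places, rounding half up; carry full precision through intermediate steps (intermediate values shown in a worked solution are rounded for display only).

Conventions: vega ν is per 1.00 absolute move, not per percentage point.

σ√T = 0.5447·√1.0372 = 0.554739
d₁ = (ln(S/K) + (r+σ²/2)T) / (σ√T) = (ln(221.55/159.16) + (0.0055+0.5447²/2)·1.0372) / 0.554739 = (0.330738 + 0.159572) / 0.554739 = 0.883858
d₂ = d₁ − σ√T = 0.883858 − 0.554739 = 0.329119
e^{−rT} = 0.994312
N(d₁) = 0.811614,  N(d₂) = 0.628967
Call price V = S·N(d₁) − K·e^{−rT}·N(d₂) = 179.812998 − 99.536985 = 80.276013
φ(d₁) = (1/√(2π))·e^{−d₁²/2} = 0.269944
ν = S·φ(d₁)·√T = 60.908302

price = 80.276013
ν = 60.908302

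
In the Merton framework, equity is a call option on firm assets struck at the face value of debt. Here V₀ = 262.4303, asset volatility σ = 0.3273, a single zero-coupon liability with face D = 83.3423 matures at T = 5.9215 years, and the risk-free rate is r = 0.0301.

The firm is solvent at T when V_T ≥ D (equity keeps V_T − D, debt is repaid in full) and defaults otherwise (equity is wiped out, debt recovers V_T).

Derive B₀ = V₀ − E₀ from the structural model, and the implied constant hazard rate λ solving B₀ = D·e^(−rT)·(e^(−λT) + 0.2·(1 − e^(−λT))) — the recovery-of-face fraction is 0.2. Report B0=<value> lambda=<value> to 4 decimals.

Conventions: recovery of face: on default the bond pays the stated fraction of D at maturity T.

B0=67.7093 lambda=0.0062

Equity is a call on the firm's assets struck at D = 83.3423:
d₁ = [ln(V₀/D) + (r + σ²/2)T] / (σ√T)
   = [ln(262.4303/83.3423) + (0.0301 + 0.5·0.3273²)·5.9215] / (0.3273·√5.9215)
   = [1.147029 + 0.495408] / 0.796456 = 2.062182
d₂ = d₁ − σ√T = 2.062182 − 0.796456 = 1.265726
N(d₁) = 0.980405,  N(d₂) = 0.897194,  e^(−rT) = 0.836744
E₀ = V₀·N(d₁) − D·e^(−rT)·N(d₂)
   = 262.4303·0.980405 − 83.3423·0.836744·0.897194 = 194.721028
B₀ = V₀ − E₀ = 262.4303 − 194.721028 = 67.709272
e^(−λT) = (B₀·e^(rT)/D − 0.2)/(1 − 0.2) = (67.7093·1.195109/83.3423 − 0.2)/0.8 = 0.96366902
λ = −ln(0.96366902)/5.9215 = 0.006250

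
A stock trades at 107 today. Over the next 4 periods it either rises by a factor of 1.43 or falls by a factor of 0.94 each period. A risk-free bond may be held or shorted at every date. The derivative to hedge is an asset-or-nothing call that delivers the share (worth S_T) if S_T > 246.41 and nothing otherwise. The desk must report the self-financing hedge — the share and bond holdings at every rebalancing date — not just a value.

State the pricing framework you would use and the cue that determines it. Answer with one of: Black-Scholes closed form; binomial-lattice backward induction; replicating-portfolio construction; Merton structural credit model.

Key observation: the task asks for the hedge itself — share and bond holdings at every node of the 4-period tree on spot 107 with factors 1.43/0.94 — which is exactly what the replicating-portfolio construction produces.

framework: replicating-portfolio construction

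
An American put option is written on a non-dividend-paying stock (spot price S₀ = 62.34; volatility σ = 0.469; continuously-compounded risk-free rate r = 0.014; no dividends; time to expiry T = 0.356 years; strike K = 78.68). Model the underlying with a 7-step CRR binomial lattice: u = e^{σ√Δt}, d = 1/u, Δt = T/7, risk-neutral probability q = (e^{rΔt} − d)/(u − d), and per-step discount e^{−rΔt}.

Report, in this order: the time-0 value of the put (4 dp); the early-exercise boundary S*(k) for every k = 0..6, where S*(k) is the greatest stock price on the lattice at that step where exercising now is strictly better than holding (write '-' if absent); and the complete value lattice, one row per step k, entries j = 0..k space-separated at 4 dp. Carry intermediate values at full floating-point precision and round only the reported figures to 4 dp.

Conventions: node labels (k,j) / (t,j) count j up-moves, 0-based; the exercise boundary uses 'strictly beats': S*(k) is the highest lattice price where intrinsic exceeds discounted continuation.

price = 18.4776
boundary = - - - 45.3905 50.4544 56.0832 62.3400
tree:
18.4776
23.2465 13.2751
28.2919 17.7481 8.3894
33.2895 22.8533 12.1759 4.2495
37.8451 28.2256 16.9958 6.9081 1.3402
41.9435 33.2895 22.5968 10.8786 2.5640 0.0000
45.6306 37.8451 28.2256 16.3400 4.9055 0.0000 0.0000
48.9476 41.9435 33.2895 22.5968 9.3852 0.0000 0.0000 0.0000

Δt=0.05086  u=1.11156  d=0.89963  q=0.47694  discount=0.99929
step 7 (expiry): payoffs max(K−S,0) = 48.9476 41.9435 33.2895 22.5968 9.3852 0.0000 0.0000 0.0000
step 6: (k=6,j=0): S=33.0494, K−S=45.6306, hold=45.5746 ⇒ V=45.6306 exercise | (k=6,j=1): S=40.8349, K−S=37.8451, hold=37.7891 ⇒ V=37.8451 exercise | (k=6,j=2): S=50.4544, K−S=28.2256, hold=28.1696 ⇒ V=28.2256 exercise | (k=6,j=3): S=62.3400, K−S=16.3400, hold=16.2840 ⇒ V=16.3400 exercise | (k=6,j=4): S=77.0255, K−S=1.6545, hold=4.9055 ⇒ V=4.9055 continue | (k=6,j=5): S=95.1705, K−S=0.0000, hold=0.0000 ⇒ V=0.0000 continue | (k=6,j=6): S=117.5899, K−S=0.0000, hold=0.0000 ⇒ V=0.0000 continue  boundary S*=62.3400
step 5: (k=5,j=0): S=36.7365, K−S=41.9435, hold=41.8875 ⇒ V=41.9435 exercise | (k=5,j=1): S=45.3905, K−S=33.2895, hold=33.2335 ⇒ V=33.2895 exercise | (k=5,j=2): S=56.0832, K−S=22.5968, hold=22.5408 ⇒ V=22.5968 exercise | (k=5,j=3): S=69.2948, K−S=9.3852, hold=10.8786 ⇒ V=10.8786 continue | (k=5,j=4): S=85.6187, K−S=0.0000, hold=2.5640 ⇒ V=2.5640 continue | (k=5,j=5): S=105.7879, K−S=0.0000, hold=0.0000 ⇒ V=0.0000 continue  boundary S*=56.0832
step 4: (k=4,j=0): S=40.8349, K−S=37.8451, hold=37.7891 ⇒ V=37.8451 exercise | (k=4,j=1): S=50.4544, K−S=28.2256, hold=28.1696 ⇒ V=28.2256 exercise | (k=4,j=2): S=62.3400, K−S=16.3400, hold=16.9958 ⇒ V=16.9958 continue | (k=4,j=3): S=77.0255, K−S=1.6545, hold=6.9081 ⇒ V=6.9081 continue | (k=4,j=4): S=95.1705, K−S=0.0000, hold=1.3402 ⇒ V=1.3402 continue  boundary S*=50.4544
step 3: (k=3,j=0): S=45.3905, K−S=33.2895, hold=33.2335 ⇒ V=33.2895 exercise | (k=3,j=1): S=56.0832, K−S=22.5968, hold=22.8533 ⇒ V=22.8533 continue | (k=3,j=2): S=69.2948, K−S=9.3852, hold=12.1759 ⇒ V=12.1759 continue | (k=3,j=3): S=85.6187, K−S=0.0000, hold=4.2495 ⇒ V=4.2495 continue  boundary S*=45.3905
step 2: (k=2,j=0): S=50.4544, K−S=28.2256, hold=28.2919 ⇒ V=28.2919 continue | (k=2,j=1): S=62.3400, K−S=16.3400, hold=17.7481 ⇒ V=17.7481 continue | (k=2,j=2): S=77.0255, K−S=1.6545, hold=8.3894 ⇒ V=8.3894 continue  boundary S*=-
step 1: (k=1,j=0): S=56.0832, K−S=22.5968, hold=23.2465 ⇒ V=23.2465 continue | (k=1,j=1): S=69.2948, K−S=9.3852, hold=13.2751 ⇒ V=13.2751 continue  boundary S*=-
step 0: (k=0,j=0): S=62.3400, K−S=16.3400, hold=18.4776 ⇒ V=18.4776 continue  boundary S*=-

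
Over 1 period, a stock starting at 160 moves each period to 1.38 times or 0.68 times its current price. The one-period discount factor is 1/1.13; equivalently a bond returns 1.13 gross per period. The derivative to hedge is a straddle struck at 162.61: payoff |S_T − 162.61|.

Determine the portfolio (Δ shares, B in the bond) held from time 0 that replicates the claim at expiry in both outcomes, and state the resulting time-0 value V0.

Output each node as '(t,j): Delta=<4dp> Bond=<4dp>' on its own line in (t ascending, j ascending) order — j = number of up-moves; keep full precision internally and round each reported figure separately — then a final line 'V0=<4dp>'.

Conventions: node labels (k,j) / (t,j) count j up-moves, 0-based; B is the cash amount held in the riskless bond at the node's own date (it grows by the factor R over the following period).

Since d<R<u, set p* = (R−d)/(u−d) = 0.6429; price each node as the discounted p*-expectation of its children.
Expiry values: V(1,0)=53.8100, V(1,1)=58.1900
Node (0,0) S=160.0000: V=(p*·58.1900+(1−p*)·53.8100)/1.13=50.1113; Δ=(58.1900−53.8100)/(220.8000−108.8000)=0.0391; B=V−Δ·S=43.8541
As a check, the time-0 holding Δ(0,0)·S0 + B(0,0) comes to 50.1113 — exactly V0.

(0,0): Delta=0.0391 Bond=43.8541
V0=50.1113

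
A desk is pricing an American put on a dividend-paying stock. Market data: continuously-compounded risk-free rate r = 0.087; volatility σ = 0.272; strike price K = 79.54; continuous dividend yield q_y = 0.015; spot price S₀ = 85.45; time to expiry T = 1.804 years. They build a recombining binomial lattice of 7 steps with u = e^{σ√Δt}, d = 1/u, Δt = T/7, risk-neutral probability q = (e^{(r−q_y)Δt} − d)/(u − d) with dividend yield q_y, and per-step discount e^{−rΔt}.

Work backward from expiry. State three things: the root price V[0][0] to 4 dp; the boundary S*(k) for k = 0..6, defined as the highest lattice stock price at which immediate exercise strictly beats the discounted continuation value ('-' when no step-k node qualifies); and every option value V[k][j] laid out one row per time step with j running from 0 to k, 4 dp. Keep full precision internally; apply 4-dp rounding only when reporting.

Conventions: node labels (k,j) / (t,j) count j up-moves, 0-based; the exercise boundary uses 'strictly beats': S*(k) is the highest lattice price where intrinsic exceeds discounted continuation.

params: Δt=0.25771 u=1.14807 d=0.87103 q=0.53314 e^(-rΔt)=0.97783
t_7 payoffs: 47.0363 36.6980 23.0714 5.1107 0.0000 0.0000 0.0000 0.0000
t_6: node(6,0) S=37.3166 payoff=42.2234 vs cont=40.6039 → 42.2234 [stop]  node(6,1) S=49.1857 payoff=30.3543 vs cont=28.7806 → 30.3543 [stop]  node(6,2) S=64.8299 payoff=14.7101 vs cont=13.1967 → 14.7101 [stop]  node(6,3) S=85.4500 payoff=0.0000 vs cont=2.3331 → 2.3331 [wait]  node(6,4) S=112.6286 payoff=0.0000 vs cont=0.0000 → 0.0000 [wait]  node(6,5) S=148.4519 payoff=0.0000 vs cont=0.0000 → 0.0000 [wait]  node(6,6) S=195.6692 payoff=0.0000 vs cont=0.0000 → 0.0000 [wait]  ⇒ S*(6)=64.8299
t_5: node(5,0) S=42.8420 payoff=36.6980 vs cont=35.0997 → 36.6980 [stop]  node(5,1) S=56.4686 payoff=23.0714 vs cont=21.5258 → 23.0714 [stop]  node(5,2) S=74.4293 payoff=5.1107 vs cont=7.9316 → 7.9316 [wait]  node(5,3) S=98.1026 payoff=0.0000 vs cont=1.0651 → 1.0651 [wait]  node(5,4) S=129.3056 payoff=0.0000 vs cont=0.0000 → 0.0000 [wait]  node(5,5) S=170.4331 payoff=0.0000 vs cont=0.0000 → 0.0000 [wait]  ⇒ S*(5)=56.4686
t_4: node(4,0) S=49.1857 payoff=30.3543 vs cont=28.7806 → 30.3543 [stop]  node(4,1) S=64.8299 payoff=14.7101 vs cont=14.6673 → 14.7101 [stop]  node(4,2) S=85.4500 payoff=0.0000 vs cont=4.1762 → 4.1762 [wait]  node(4,3) S=112.6286 payoff=0.0000 vs cont=0.4862 → 0.4862 [wait]  node(4,4) S=148.4519 payoff=0.0000 vs cont=0.0000 → 0.0000 [wait]  ⇒ S*(4)=64.8299
t_3: node(3,0) S=56.4686 payoff=23.0714 vs cont=21.5258 → 23.0714 [stop]  node(3,1) S=74.4293 payoff=5.1107 vs cont=8.8924 → 8.8924 [wait]  node(3,2) S=98.1026 payoff=0.0000 vs cont=2.1599 → 2.1599 [wait]  node(3,3) S=129.3056 payoff=0.0000 vs cont=0.2220 → 0.2220 [wait]  ⇒ S*(3)=56.4686
t_2: node(2,0) S=64.8299 payoff=14.7101 vs cont=15.1682 → 15.1682 [wait]  node(2,1) S=85.4500 payoff=0.0000 vs cont=5.1855 → 5.1855 [wait]  node(2,2) S=112.6286 payoff=0.0000 vs cont=1.1018 → 1.1018 [wait]  ⇒ S*(2)=-
t_1: node(1,0) S=74.4293 payoff=5.1107 vs cont=9.6278 → 9.6278 [wait]  node(1,1) S=98.1026 payoff=0.0000 vs cont=2.9416 → 2.9416 [wait]  ⇒ S*(1)=-
t_0: node(0,0) S=85.4500 payoff=0.0000 vs cont=5.9287 → 5.9287 [wait]  ⇒ S*(0)=-

price = 5.9287
boundary = - - - 56.4686 64.8299 56.4686 64.8299
tree:
5.9287
9.6278 2.9416
15.1682 5.1855 1.1018
23.0714 8.8924 2.1599 0.2220
30.3543 14.7101 4.1762 0.4862 0.0000
36.6980 23.0714 7.9316 1.0651 0.0000 0.0000
42.2234 30.3543 14.7101 2.3331 0.0000 0.0000 0.0000
47.0363 36.6980 23.0714 5.1107 0.0000 0.0000 0.0000 0.0000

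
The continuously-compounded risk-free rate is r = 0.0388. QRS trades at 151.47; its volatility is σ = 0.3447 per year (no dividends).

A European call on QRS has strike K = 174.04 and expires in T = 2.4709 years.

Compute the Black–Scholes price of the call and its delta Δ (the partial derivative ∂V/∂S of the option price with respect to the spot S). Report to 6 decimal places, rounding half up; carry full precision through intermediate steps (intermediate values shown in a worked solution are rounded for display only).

price = 29.828808
Δ = 0.575937

σ√T = 0.3447·√2.4709 = 0.541837
d₁ = (ln(S/K) + (r+σ²/2)T) / (σ√T) = (ln(151.47/174.04) + (0.0388+0.3447²/2)·2.4709) / 0.541837 = (-0.138898 + 0.242665) / 0.541837 = 0.191510
d₂ = d₁ − σ√T = 0.191510 − 0.541837 = -0.350327
e^{−rT} = 0.908581
N(d₁) = 0.575937,  N(d₂) = 0.363046
Call price V = S·N(d₁) − K·e^{−rT}·N(d₂) = 87.237163 − 57.408355 = 29.828808
Δ = N(d₁) = 0.575937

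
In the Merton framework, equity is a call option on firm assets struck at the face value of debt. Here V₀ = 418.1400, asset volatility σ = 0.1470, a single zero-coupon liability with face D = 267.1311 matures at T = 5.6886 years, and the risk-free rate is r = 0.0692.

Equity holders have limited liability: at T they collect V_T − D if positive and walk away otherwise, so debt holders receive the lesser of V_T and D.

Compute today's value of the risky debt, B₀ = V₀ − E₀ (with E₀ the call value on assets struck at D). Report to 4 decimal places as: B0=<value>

B0=179.9459

Equity is a call on the firm's assets struck at D = 267.1311:
d₁ = [ln(V₀/D) + (r + σ²/2)T] / (σ√T)
   = [ln(418.1400/267.1311) + (0.0692 + 0.5·0.1470²)·5.6886] / (0.1470·√5.6886)
   = [0.448077 + 0.455114] / 0.350607 = 2.576079
d₂ = d₁ − σ√T = 2.576079 − 0.350607 = 2.225473
N(d₁) = 0.995004,  N(d₂) = 0.986975,  e^(−rT) = 0.674589
E₀ = V₀·N(d₁) − D·e^(−rT)·N(d₂)
   = 418.1400·0.995004 − 267.1311·0.674589·0.986975 = 238.194123
B₀ = V₀ − E₀ = 418.1400 − 238.194123 = 179.945877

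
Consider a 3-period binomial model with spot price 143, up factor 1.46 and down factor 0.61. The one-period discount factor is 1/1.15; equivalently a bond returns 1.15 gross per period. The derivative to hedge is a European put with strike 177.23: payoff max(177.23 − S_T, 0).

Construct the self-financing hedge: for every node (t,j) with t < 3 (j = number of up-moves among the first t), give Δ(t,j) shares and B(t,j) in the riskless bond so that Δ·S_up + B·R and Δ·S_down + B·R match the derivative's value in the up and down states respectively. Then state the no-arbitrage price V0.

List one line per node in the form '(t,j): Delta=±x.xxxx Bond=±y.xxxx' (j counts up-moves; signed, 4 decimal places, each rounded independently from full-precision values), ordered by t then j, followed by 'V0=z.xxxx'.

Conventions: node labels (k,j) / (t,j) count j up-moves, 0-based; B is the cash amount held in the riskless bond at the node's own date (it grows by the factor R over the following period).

(0,0): Delta=-0.3244 Bond=67.5952
(1,0): Delta=-0.9351 Bond=131.0089
(1,1): Delta=-0.1779 Bond=47.1511
(2,0): Delta=-1.0000 Bond=154.1130
(2,1): Delta=-0.9195 Bond=148.6780
(2,2): Delta=0.0000 Bond=0.0000
V0=21.2096

Risk-neutral probability p* = (R−d)/(u−d) = (1.15−0.61)/(1.46−0.61) = 0.6353.
At maturity the claim pays: V(3,0)=144.7717, V(3,1)=99.5430, V(3,2)=0.0000, V(3,3)=0.0000
(2,0): S=53.2103. Δ = (V_up−V_dn)/(S_up−S_dn) = (99.5430−144.7717)/(77.6870−32.4583) = -1.0000. V = [p*·99.5430 + (1−p*)·144.7717]/1.15 = 100.9027. B = V − Δ·S = 154.1130.
(2,1): S=127.3558. Δ = (V_up−V_dn)/(S_up−S_dn) = (0.0000−99.5430)/(185.9395−77.6870) = -0.9195. V = [p*·0.0000 + (1−p*)·99.5430]/1.15 = 31.5686. B = V − Δ·S = 148.6780.
(2,2): S=304.8188. Δ = (V_up−V_dn)/(S_up−S_dn) = (0.0000−0.0000)/(445.0354−185.9395) = 0.0000. V = [p*·0.0000 + (1−p*)·0.0000]/1.15 = 0.0000. B = V − Δ·S = 0.0000.
(1,0): S=87.2300. Δ = (V_up−V_dn)/(S_up−S_dn) = (31.5686−100.9027)/(127.3558−53.2103) = -0.9351. V = [p*·31.5686 + (1−p*)·100.9027]/1.15 = 49.4393. B = V − Δ·S = 131.0089.
(1,1): S=208.7800. Δ = (V_up−V_dn)/(S_up−S_dn) = (0.0000−31.5686)/(304.8188−127.3558) = -0.1779. V = [p*·0.0000 + (1−p*)·31.5686]/1.15 = 10.0115. B = V − Δ·S = 47.1511.
(0,0): S=143.0000. Δ = (V_up−V_dn)/(S_up−S_dn) = (10.0115−49.4393)/(208.7800−87.2300) = -0.3244. V = [p*·10.0115 + (1−p*)·49.4393]/1.15 = 21.2096. B = V − Δ·S = 67.5952.
As a check, the time-0 holding Δ(0,0)·S0 + B(0,0) comes to 21.2096 — exactly V0.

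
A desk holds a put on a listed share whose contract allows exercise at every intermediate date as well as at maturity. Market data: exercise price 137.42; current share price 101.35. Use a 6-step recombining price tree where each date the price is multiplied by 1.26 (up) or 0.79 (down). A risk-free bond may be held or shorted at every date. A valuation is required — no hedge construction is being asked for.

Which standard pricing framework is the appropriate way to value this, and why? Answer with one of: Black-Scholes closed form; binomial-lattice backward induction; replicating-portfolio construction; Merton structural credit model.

Key observation: early exercise of the strike-137.42 put must be checked at each of the 6 dates (spot 101.35), which forces a node-by-node comparison of intrinsic and continuation value backward from expiry.

framework: binomial-lattice backward induction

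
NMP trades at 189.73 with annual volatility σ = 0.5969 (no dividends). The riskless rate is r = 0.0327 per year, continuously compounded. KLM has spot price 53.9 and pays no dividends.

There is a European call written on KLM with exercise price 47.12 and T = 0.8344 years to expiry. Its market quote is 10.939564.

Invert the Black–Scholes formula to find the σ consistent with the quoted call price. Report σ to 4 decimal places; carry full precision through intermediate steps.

sigma = 0.3370

At σ = 0.3370 the Black–Scholes value reproduces the quote:
σ√T = 0.337·√0.8344 = 0.307834
d₁ = (ln(S/K) + (r+σ²/2)T) / (σ√T) = (ln(53.9/47.12) + (0.0327+0.337²/2)·0.8344) / 0.307834 = (0.134433 + 0.074666) / 0.307834 = 0.679258
d₂ = d₁ − σ√T = 0.679258 − 0.307834 = 0.371423
e^{−rT} = 0.973084
N(d₁) = 0.751513,  N(d₂) = 0.644839
V = S·N(d₁) − K·e^{−rT}·N(d₂) = 40.506533 − 29.566969 = 10.939564 (equal to the quote); since ∂V/∂σ > 0 for all σ, the implied volatility is unique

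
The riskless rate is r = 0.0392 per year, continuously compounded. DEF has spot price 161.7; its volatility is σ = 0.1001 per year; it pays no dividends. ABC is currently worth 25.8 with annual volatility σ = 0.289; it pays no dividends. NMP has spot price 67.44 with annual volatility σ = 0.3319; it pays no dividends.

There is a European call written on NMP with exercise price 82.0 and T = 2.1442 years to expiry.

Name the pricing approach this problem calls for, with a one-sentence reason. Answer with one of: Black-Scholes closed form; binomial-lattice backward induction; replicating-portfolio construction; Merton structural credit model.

Key observation: a European-exercise option on NMP struck at 82.0 — a GBM underlying with constant parameters — admits an analytic price: the data contain no early exercise, no discrete tree, no debt structure.

framework: Black-Scholes closed form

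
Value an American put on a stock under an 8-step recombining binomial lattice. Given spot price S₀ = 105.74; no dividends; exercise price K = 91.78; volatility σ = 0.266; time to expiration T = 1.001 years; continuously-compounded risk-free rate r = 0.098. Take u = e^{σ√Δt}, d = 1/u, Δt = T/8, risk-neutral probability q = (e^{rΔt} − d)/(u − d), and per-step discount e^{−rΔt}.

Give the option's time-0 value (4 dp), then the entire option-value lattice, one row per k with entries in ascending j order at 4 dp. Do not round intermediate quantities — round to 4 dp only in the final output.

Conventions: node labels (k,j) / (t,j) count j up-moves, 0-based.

price = 2.9146
tree:
2.9146
4.8843 1.3162
7.9697 2.3878 0.4405
12.6017 4.2364 0.8798 0.0792
19.2054 7.3074 1.7373 0.1751 0.0000
25.7227 12.1491 3.3818 0.3870 0.0000 0.0000
31.6547 19.2054 6.4621 0.8554 0.0000 0.0000 0.0000
37.0541 25.7227 12.0452 1.8906 0.0000 0.0000 0.0000 0.0000
41.9685 31.6547 19.2054 4.1784 0.0000 0.0000 0.0000 0.0000 0.0000

params: Δt=0.12512 u=1.09866 d=0.91020 q=0.54196 e^(-rΔt)=0.98781
t_8 payoffs: 41.9685 31.6547 19.2054 4.1784 0.0000 0.0000 0.0000 0.0000 0.0000
k=7: node(7,0) S=54.7259 payoff=37.0541 vs cont=35.9355 → 37.0541 [stop]  node(7,1) S=66.0573 payoff=25.7227 vs cont=24.6042 → 25.7227 [stop]  node(7,2) S=79.7348 payoff=12.0452 vs cont=10.9266 → 12.0452 [stop]  node(7,3) S=96.2444 payoff=0.0000 vs cont=1.8906 → 1.8906 [wait]  node(7,4) S=116.1724 payoff=0.0000 vs cont=0.0000 → 0.0000 [wait]  node(7,5) S=140.2266 payoff=0.0000 vs cont=0.0000 → 0.0000 [wait]  node(7,6) S=169.2614 payoff=0.0000 vs cont=0.0000 → 0.0000 [wait]  node(7,7) S=204.3080 payoff=0.0000 vs cont=0.0000 → 0.0000 [wait]
k=6: node(6,0) S=60.1253 payoff=31.6547 vs cont=30.5362 → 31.6547 [stop]  node(6,1) S=72.5746 payoff=19.2054 vs cont=18.0869 → 19.2054 [stop]  node(6,2) S=87.6016 payoff=4.1784 vs cont=6.4621 → 6.4621 [wait]  node(6,3) S=105.7400 payoff=0.0000 vs cont=0.8554 → 0.8554 [wait]  node(6,4) S=127.6341 payoff=0.0000 vs cont=0.0000 → 0.0000 [wait]  node(6,5) S=154.0615 payoff=0.0000 vs cont=0.0000 → 0.0000 [wait]  node(6,6) S=185.9609 payoff=0.0000 vs cont=0.0000 → 0.0000 [wait]
k=5: node(5,0) S=66.0573 payoff=25.7227 vs cont=24.6042 → 25.7227 [stop]  node(5,1) S=79.7348 payoff=12.0452 vs cont=12.1491 → 12.1491 [wait]  node(5,2) S=96.2444 payoff=0.0000 vs cont=3.3818 → 3.3818 [wait]  node(5,3) S=116.1724 payoff=0.0000 vs cont=0.3870 → 0.3870 [wait]  node(5,4) S=140.2266 payoff=0.0000 vs cont=0.0000 → 0.0000 [wait]  node(5,5) S=169.2614 payoff=0.0000 vs cont=0.0000 → 0.0000 [wait]
k=4: node(4,0) S=72.5746 payoff=19.2054 vs cont=18.1426 → 19.2054 [stop]  node(4,1) S=87.6016 payoff=4.1784 vs cont=7.3074 → 7.3074 [wait]  node(4,2) S=105.7400 payoff=0.0000 vs cont=1.7373 → 1.7373 [wait]  node(4,3) S=127.6341 payoff=0.0000 vs cont=0.1751 → 0.1751 [wait]  node(4,4) S=154.0615 payoff=0.0000 vs cont=0.0000 → 0.0000 [wait]
k=3: node(3,0) S=79.7348 payoff=12.0452 vs cont=12.6017 → 12.6017 [wait]  node(3,1) S=96.2444 payoff=0.0000 vs cont=4.2364 → 4.2364 [wait]  node(3,2) S=116.1724 payoff=0.0000 vs cont=0.8798 → 0.8798 [wait]  node(3,3) S=140.2266 payoff=0.0000 vs cont=0.0792 → 0.0792 [wait]
k=2: node(2,0) S=87.6016 payoff=4.1784 vs cont=7.9697 → 7.9697 [wait]  node(2,1) S=105.7400 payoff=0.0000 vs cont=2.3878 → 2.3878 [wait]  node(2,2) S=127.6341 payoff=0.0000 vs cont=0.4405 → 0.4405 [wait]
k=1: node(1,0) S=96.2444 payoff=0.0000 vs cont=4.8843 → 4.8843 [wait]  node(1,1) S=116.1724 payoff=0.0000 vs cont=1.3162 → 1.3162 [wait]
k=0: node(0,0) S=105.7400 payoff=0.0000 vs cont=2.9146 → 2.9146 [wait]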